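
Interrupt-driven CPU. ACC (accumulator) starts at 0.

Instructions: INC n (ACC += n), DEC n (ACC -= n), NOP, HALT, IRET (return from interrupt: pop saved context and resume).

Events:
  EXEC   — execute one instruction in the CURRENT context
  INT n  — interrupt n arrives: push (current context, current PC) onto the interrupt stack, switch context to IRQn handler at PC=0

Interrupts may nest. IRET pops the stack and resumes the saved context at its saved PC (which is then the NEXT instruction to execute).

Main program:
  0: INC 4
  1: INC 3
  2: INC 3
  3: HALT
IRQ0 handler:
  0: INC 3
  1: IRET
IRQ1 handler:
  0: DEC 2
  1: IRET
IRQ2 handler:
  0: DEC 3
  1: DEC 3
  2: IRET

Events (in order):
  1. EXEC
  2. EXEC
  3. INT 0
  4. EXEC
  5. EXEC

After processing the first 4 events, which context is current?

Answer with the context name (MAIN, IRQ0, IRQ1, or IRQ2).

Answer: IRQ0

Derivation:
Event 1 (EXEC): [MAIN] PC=0: INC 4 -> ACC=4
Event 2 (EXEC): [MAIN] PC=1: INC 3 -> ACC=7
Event 3 (INT 0): INT 0 arrives: push (MAIN, PC=2), enter IRQ0 at PC=0 (depth now 1)
Event 4 (EXEC): [IRQ0] PC=0: INC 3 -> ACC=10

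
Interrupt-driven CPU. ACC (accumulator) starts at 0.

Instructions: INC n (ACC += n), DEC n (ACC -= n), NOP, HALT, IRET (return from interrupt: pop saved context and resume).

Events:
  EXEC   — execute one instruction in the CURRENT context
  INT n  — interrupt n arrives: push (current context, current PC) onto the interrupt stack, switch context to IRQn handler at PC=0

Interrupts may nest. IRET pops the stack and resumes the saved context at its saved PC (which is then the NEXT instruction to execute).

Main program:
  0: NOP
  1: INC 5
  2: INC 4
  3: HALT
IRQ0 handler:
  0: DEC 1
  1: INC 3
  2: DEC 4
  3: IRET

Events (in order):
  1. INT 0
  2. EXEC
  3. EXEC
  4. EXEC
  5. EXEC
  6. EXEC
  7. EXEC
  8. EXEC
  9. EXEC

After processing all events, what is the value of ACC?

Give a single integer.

Answer: 7

Derivation:
Event 1 (INT 0): INT 0 arrives: push (MAIN, PC=0), enter IRQ0 at PC=0 (depth now 1)
Event 2 (EXEC): [IRQ0] PC=0: DEC 1 -> ACC=-1
Event 3 (EXEC): [IRQ0] PC=1: INC 3 -> ACC=2
Event 4 (EXEC): [IRQ0] PC=2: DEC 4 -> ACC=-2
Event 5 (EXEC): [IRQ0] PC=3: IRET -> resume MAIN at PC=0 (depth now 0)
Event 6 (EXEC): [MAIN] PC=0: NOP
Event 7 (EXEC): [MAIN] PC=1: INC 5 -> ACC=3
Event 8 (EXEC): [MAIN] PC=2: INC 4 -> ACC=7
Event 9 (EXEC): [MAIN] PC=3: HALT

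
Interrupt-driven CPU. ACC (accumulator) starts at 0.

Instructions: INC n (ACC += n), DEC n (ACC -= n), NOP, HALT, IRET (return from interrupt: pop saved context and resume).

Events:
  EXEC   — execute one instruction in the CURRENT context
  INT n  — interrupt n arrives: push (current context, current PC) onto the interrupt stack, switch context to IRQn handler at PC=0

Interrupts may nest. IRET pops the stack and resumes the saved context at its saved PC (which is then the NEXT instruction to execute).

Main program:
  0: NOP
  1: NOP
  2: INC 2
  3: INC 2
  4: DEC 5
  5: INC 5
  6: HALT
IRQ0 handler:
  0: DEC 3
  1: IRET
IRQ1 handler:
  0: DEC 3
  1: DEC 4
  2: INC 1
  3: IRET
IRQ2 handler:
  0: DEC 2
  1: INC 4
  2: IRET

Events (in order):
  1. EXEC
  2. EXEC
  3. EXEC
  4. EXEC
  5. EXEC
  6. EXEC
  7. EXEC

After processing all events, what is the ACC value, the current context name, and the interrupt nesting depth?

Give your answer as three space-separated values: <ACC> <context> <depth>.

Answer: 4 MAIN 0

Derivation:
Event 1 (EXEC): [MAIN] PC=0: NOP
Event 2 (EXEC): [MAIN] PC=1: NOP
Event 3 (EXEC): [MAIN] PC=2: INC 2 -> ACC=2
Event 4 (EXEC): [MAIN] PC=3: INC 2 -> ACC=4
Event 5 (EXEC): [MAIN] PC=4: DEC 5 -> ACC=-1
Event 6 (EXEC): [MAIN] PC=5: INC 5 -> ACC=4
Event 7 (EXEC): [MAIN] PC=6: HALT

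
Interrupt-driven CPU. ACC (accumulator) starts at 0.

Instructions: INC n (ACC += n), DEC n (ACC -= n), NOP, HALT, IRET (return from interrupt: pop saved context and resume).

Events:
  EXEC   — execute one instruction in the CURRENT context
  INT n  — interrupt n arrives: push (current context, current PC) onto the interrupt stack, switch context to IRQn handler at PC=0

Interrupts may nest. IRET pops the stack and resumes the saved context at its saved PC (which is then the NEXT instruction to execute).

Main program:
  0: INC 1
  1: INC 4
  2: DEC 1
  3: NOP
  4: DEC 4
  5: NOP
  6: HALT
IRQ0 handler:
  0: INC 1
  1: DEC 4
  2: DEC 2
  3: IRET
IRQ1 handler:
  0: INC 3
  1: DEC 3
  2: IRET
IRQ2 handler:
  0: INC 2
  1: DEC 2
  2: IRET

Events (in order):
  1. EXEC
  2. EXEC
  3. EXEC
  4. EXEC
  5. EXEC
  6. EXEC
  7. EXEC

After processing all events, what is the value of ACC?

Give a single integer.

Event 1 (EXEC): [MAIN] PC=0: INC 1 -> ACC=1
Event 2 (EXEC): [MAIN] PC=1: INC 4 -> ACC=5
Event 3 (EXEC): [MAIN] PC=2: DEC 1 -> ACC=4
Event 4 (EXEC): [MAIN] PC=3: NOP
Event 5 (EXEC): [MAIN] PC=4: DEC 4 -> ACC=0
Event 6 (EXEC): [MAIN] PC=5: NOP
Event 7 (EXEC): [MAIN] PC=6: HALT

Answer: 0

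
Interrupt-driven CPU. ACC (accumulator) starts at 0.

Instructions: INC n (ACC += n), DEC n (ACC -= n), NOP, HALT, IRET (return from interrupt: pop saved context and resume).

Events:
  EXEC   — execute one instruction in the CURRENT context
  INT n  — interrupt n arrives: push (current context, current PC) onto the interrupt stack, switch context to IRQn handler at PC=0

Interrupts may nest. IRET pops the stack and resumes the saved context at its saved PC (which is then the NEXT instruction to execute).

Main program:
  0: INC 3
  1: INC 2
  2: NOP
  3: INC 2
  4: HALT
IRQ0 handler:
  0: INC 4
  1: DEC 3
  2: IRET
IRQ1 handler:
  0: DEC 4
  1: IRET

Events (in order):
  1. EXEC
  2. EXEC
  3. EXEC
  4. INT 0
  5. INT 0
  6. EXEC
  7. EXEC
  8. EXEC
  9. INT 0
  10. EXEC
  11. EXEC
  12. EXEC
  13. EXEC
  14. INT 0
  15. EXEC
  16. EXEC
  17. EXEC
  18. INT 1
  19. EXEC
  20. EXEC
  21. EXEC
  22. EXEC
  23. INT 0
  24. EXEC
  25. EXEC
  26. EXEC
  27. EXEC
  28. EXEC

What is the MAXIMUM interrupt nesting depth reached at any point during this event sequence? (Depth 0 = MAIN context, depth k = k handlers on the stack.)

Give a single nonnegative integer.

Event 1 (EXEC): [MAIN] PC=0: INC 3 -> ACC=3 [depth=0]
Event 2 (EXEC): [MAIN] PC=1: INC 2 -> ACC=5 [depth=0]
Event 3 (EXEC): [MAIN] PC=2: NOP [depth=0]
Event 4 (INT 0): INT 0 arrives: push (MAIN, PC=3), enter IRQ0 at PC=0 (depth now 1) [depth=1]
Event 5 (INT 0): INT 0 arrives: push (IRQ0, PC=0), enter IRQ0 at PC=0 (depth now 2) [depth=2]
Event 6 (EXEC): [IRQ0] PC=0: INC 4 -> ACC=9 [depth=2]
Event 7 (EXEC): [IRQ0] PC=1: DEC 3 -> ACC=6 [depth=2]
Event 8 (EXEC): [IRQ0] PC=2: IRET -> resume IRQ0 at PC=0 (depth now 1) [depth=1]
Event 9 (INT 0): INT 0 arrives: push (IRQ0, PC=0), enter IRQ0 at PC=0 (depth now 2) [depth=2]
Event 10 (EXEC): [IRQ0] PC=0: INC 4 -> ACC=10 [depth=2]
Event 11 (EXEC): [IRQ0] PC=1: DEC 3 -> ACC=7 [depth=2]
Event 12 (EXEC): [IRQ0] PC=2: IRET -> resume IRQ0 at PC=0 (depth now 1) [depth=1]
Event 13 (EXEC): [IRQ0] PC=0: INC 4 -> ACC=11 [depth=1]
Event 14 (INT 0): INT 0 arrives: push (IRQ0, PC=1), enter IRQ0 at PC=0 (depth now 2) [depth=2]
Event 15 (EXEC): [IRQ0] PC=0: INC 4 -> ACC=15 [depth=2]
Event 16 (EXEC): [IRQ0] PC=1: DEC 3 -> ACC=12 [depth=2]
Event 17 (EXEC): [IRQ0] PC=2: IRET -> resume IRQ0 at PC=1 (depth now 1) [depth=1]
Event 18 (INT 1): INT 1 arrives: push (IRQ0, PC=1), enter IRQ1 at PC=0 (depth now 2) [depth=2]
Event 19 (EXEC): [IRQ1] PC=0: DEC 4 -> ACC=8 [depth=2]
Event 20 (EXEC): [IRQ1] PC=1: IRET -> resume IRQ0 at PC=1 (depth now 1) [depth=1]
Event 21 (EXEC): [IRQ0] PC=1: DEC 3 -> ACC=5 [depth=1]
Event 22 (EXEC): [IRQ0] PC=2: IRET -> resume MAIN at PC=3 (depth now 0) [depth=0]
Event 23 (INT 0): INT 0 arrives: push (MAIN, PC=3), enter IRQ0 at PC=0 (depth now 1) [depth=1]
Event 24 (EXEC): [IRQ0] PC=0: INC 4 -> ACC=9 [depth=1]
Event 25 (EXEC): [IRQ0] PC=1: DEC 3 -> ACC=6 [depth=1]
Event 26 (EXEC): [IRQ0] PC=2: IRET -> resume MAIN at PC=3 (depth now 0) [depth=0]
Event 27 (EXEC): [MAIN] PC=3: INC 2 -> ACC=8 [depth=0]
Event 28 (EXEC): [MAIN] PC=4: HALT [depth=0]
Max depth observed: 2

Answer: 2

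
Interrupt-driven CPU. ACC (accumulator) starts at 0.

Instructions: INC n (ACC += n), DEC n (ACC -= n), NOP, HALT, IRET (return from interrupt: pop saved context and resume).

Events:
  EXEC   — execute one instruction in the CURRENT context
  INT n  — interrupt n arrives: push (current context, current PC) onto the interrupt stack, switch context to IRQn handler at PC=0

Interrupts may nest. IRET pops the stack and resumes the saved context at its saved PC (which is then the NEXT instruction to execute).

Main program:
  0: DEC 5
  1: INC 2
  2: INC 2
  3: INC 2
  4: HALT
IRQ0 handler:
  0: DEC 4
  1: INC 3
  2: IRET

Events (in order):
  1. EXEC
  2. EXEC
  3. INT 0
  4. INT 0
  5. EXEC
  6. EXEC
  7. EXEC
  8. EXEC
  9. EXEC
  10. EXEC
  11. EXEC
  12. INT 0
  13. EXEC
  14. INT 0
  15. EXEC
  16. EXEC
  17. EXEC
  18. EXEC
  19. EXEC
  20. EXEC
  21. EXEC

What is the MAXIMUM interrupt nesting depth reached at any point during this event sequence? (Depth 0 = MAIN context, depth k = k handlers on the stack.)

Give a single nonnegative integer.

Answer: 2

Derivation:
Event 1 (EXEC): [MAIN] PC=0: DEC 5 -> ACC=-5 [depth=0]
Event 2 (EXEC): [MAIN] PC=1: INC 2 -> ACC=-3 [depth=0]
Event 3 (INT 0): INT 0 arrives: push (MAIN, PC=2), enter IRQ0 at PC=0 (depth now 1) [depth=1]
Event 4 (INT 0): INT 0 arrives: push (IRQ0, PC=0), enter IRQ0 at PC=0 (depth now 2) [depth=2]
Event 5 (EXEC): [IRQ0] PC=0: DEC 4 -> ACC=-7 [depth=2]
Event 6 (EXEC): [IRQ0] PC=1: INC 3 -> ACC=-4 [depth=2]
Event 7 (EXEC): [IRQ0] PC=2: IRET -> resume IRQ0 at PC=0 (depth now 1) [depth=1]
Event 8 (EXEC): [IRQ0] PC=0: DEC 4 -> ACC=-8 [depth=1]
Event 9 (EXEC): [IRQ0] PC=1: INC 3 -> ACC=-5 [depth=1]
Event 10 (EXEC): [IRQ0] PC=2: IRET -> resume MAIN at PC=2 (depth now 0) [depth=0]
Event 11 (EXEC): [MAIN] PC=2: INC 2 -> ACC=-3 [depth=0]
Event 12 (INT 0): INT 0 arrives: push (MAIN, PC=3), enter IRQ0 at PC=0 (depth now 1) [depth=1]
Event 13 (EXEC): [IRQ0] PC=0: DEC 4 -> ACC=-7 [depth=1]
Event 14 (INT 0): INT 0 arrives: push (IRQ0, PC=1), enter IRQ0 at PC=0 (depth now 2) [depth=2]
Event 15 (EXEC): [IRQ0] PC=0: DEC 4 -> ACC=-11 [depth=2]
Event 16 (EXEC): [IRQ0] PC=1: INC 3 -> ACC=-8 [depth=2]
Event 17 (EXEC): [IRQ0] PC=2: IRET -> resume IRQ0 at PC=1 (depth now 1) [depth=1]
Event 18 (EXEC): [IRQ0] PC=1: INC 3 -> ACC=-5 [depth=1]
Event 19 (EXEC): [IRQ0] PC=2: IRET -> resume MAIN at PC=3 (depth now 0) [depth=0]
Event 20 (EXEC): [MAIN] PC=3: INC 2 -> ACC=-3 [depth=0]
Event 21 (EXEC): [MAIN] PC=4: HALT [depth=0]
Max depth observed: 2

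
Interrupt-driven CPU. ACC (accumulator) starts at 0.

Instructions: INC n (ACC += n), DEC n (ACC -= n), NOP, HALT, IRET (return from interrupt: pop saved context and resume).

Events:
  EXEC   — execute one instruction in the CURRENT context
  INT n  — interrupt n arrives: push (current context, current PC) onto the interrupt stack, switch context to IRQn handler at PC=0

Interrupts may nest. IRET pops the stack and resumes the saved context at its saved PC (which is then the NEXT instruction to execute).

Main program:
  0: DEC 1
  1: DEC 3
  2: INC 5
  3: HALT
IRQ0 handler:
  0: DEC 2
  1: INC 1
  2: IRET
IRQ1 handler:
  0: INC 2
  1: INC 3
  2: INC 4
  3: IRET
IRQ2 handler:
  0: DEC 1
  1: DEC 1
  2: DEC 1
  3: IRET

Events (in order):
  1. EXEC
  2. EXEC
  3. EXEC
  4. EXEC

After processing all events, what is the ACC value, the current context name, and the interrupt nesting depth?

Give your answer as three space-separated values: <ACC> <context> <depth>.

Answer: 1 MAIN 0

Derivation:
Event 1 (EXEC): [MAIN] PC=0: DEC 1 -> ACC=-1
Event 2 (EXEC): [MAIN] PC=1: DEC 3 -> ACC=-4
Event 3 (EXEC): [MAIN] PC=2: INC 5 -> ACC=1
Event 4 (EXEC): [MAIN] PC=3: HALT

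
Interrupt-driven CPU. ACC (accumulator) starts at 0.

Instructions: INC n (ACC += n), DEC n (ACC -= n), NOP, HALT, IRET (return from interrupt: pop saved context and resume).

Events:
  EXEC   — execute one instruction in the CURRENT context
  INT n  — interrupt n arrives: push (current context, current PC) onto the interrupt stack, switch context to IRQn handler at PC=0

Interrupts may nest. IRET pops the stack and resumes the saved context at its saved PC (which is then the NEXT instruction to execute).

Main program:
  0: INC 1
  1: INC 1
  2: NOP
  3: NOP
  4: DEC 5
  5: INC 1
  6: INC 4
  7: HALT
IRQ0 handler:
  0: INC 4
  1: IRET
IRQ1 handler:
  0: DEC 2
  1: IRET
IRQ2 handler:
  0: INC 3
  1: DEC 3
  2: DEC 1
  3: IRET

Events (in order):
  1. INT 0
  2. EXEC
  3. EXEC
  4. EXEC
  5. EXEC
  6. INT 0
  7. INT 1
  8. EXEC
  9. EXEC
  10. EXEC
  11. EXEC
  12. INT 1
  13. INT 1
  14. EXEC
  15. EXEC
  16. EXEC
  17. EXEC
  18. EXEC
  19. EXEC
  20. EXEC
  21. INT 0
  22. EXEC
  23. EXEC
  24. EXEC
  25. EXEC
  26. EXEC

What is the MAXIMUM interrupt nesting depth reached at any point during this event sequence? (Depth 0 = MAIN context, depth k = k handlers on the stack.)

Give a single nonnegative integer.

Event 1 (INT 0): INT 0 arrives: push (MAIN, PC=0), enter IRQ0 at PC=0 (depth now 1) [depth=1]
Event 2 (EXEC): [IRQ0] PC=0: INC 4 -> ACC=4 [depth=1]
Event 3 (EXEC): [IRQ0] PC=1: IRET -> resume MAIN at PC=0 (depth now 0) [depth=0]
Event 4 (EXEC): [MAIN] PC=0: INC 1 -> ACC=5 [depth=0]
Event 5 (EXEC): [MAIN] PC=1: INC 1 -> ACC=6 [depth=0]
Event 6 (INT 0): INT 0 arrives: push (MAIN, PC=2), enter IRQ0 at PC=0 (depth now 1) [depth=1]
Event 7 (INT 1): INT 1 arrives: push (IRQ0, PC=0), enter IRQ1 at PC=0 (depth now 2) [depth=2]
Event 8 (EXEC): [IRQ1] PC=0: DEC 2 -> ACC=4 [depth=2]
Event 9 (EXEC): [IRQ1] PC=1: IRET -> resume IRQ0 at PC=0 (depth now 1) [depth=1]
Event 10 (EXEC): [IRQ0] PC=0: INC 4 -> ACC=8 [depth=1]
Event 11 (EXEC): [IRQ0] PC=1: IRET -> resume MAIN at PC=2 (depth now 0) [depth=0]
Event 12 (INT 1): INT 1 arrives: push (MAIN, PC=2), enter IRQ1 at PC=0 (depth now 1) [depth=1]
Event 13 (INT 1): INT 1 arrives: push (IRQ1, PC=0), enter IRQ1 at PC=0 (depth now 2) [depth=2]
Event 14 (EXEC): [IRQ1] PC=0: DEC 2 -> ACC=6 [depth=2]
Event 15 (EXEC): [IRQ1] PC=1: IRET -> resume IRQ1 at PC=0 (depth now 1) [depth=1]
Event 16 (EXEC): [IRQ1] PC=0: DEC 2 -> ACC=4 [depth=1]
Event 17 (EXEC): [IRQ1] PC=1: IRET -> resume MAIN at PC=2 (depth now 0) [depth=0]
Event 18 (EXEC): [MAIN] PC=2: NOP [depth=0]
Event 19 (EXEC): [MAIN] PC=3: NOP [depth=0]
Event 20 (EXEC): [MAIN] PC=4: DEC 5 -> ACC=-1 [depth=0]
Event 21 (INT 0): INT 0 arrives: push (MAIN, PC=5), enter IRQ0 at PC=0 (depth now 1) [depth=1]
Event 22 (EXEC): [IRQ0] PC=0: INC 4 -> ACC=3 [depth=1]
Event 23 (EXEC): [IRQ0] PC=1: IRET -> resume MAIN at PC=5 (depth now 0) [depth=0]
Event 24 (EXEC): [MAIN] PC=5: INC 1 -> ACC=4 [depth=0]
Event 25 (EXEC): [MAIN] PC=6: INC 4 -> ACC=8 [depth=0]
Event 26 (EXEC): [MAIN] PC=7: HALT [depth=0]
Max depth observed: 2

Answer: 2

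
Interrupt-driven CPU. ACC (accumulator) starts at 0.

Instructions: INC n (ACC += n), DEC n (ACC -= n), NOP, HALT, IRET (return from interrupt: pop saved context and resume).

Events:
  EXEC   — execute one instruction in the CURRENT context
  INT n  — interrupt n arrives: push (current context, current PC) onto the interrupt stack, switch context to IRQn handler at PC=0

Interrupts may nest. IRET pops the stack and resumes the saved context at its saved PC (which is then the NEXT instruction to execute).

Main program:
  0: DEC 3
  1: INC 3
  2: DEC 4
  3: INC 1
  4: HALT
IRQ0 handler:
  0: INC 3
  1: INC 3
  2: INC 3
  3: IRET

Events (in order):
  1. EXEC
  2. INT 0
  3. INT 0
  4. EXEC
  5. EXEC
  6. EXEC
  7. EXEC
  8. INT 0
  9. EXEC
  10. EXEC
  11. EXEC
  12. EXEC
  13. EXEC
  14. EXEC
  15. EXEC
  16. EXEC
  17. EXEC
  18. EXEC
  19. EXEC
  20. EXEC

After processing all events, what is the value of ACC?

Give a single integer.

Event 1 (EXEC): [MAIN] PC=0: DEC 3 -> ACC=-3
Event 2 (INT 0): INT 0 arrives: push (MAIN, PC=1), enter IRQ0 at PC=0 (depth now 1)
Event 3 (INT 0): INT 0 arrives: push (IRQ0, PC=0), enter IRQ0 at PC=0 (depth now 2)
Event 4 (EXEC): [IRQ0] PC=0: INC 3 -> ACC=0
Event 5 (EXEC): [IRQ0] PC=1: INC 3 -> ACC=3
Event 6 (EXEC): [IRQ0] PC=2: INC 3 -> ACC=6
Event 7 (EXEC): [IRQ0] PC=3: IRET -> resume IRQ0 at PC=0 (depth now 1)
Event 8 (INT 0): INT 0 arrives: push (IRQ0, PC=0), enter IRQ0 at PC=0 (depth now 2)
Event 9 (EXEC): [IRQ0] PC=0: INC 3 -> ACC=9
Event 10 (EXEC): [IRQ0] PC=1: INC 3 -> ACC=12
Event 11 (EXEC): [IRQ0] PC=2: INC 3 -> ACC=15
Event 12 (EXEC): [IRQ0] PC=3: IRET -> resume IRQ0 at PC=0 (depth now 1)
Event 13 (EXEC): [IRQ0] PC=0: INC 3 -> ACC=18
Event 14 (EXEC): [IRQ0] PC=1: INC 3 -> ACC=21
Event 15 (EXEC): [IRQ0] PC=2: INC 3 -> ACC=24
Event 16 (EXEC): [IRQ0] PC=3: IRET -> resume MAIN at PC=1 (depth now 0)
Event 17 (EXEC): [MAIN] PC=1: INC 3 -> ACC=27
Event 18 (EXEC): [MAIN] PC=2: DEC 4 -> ACC=23
Event 19 (EXEC): [MAIN] PC=3: INC 1 -> ACC=24
Event 20 (EXEC): [MAIN] PC=4: HALT

Answer: 24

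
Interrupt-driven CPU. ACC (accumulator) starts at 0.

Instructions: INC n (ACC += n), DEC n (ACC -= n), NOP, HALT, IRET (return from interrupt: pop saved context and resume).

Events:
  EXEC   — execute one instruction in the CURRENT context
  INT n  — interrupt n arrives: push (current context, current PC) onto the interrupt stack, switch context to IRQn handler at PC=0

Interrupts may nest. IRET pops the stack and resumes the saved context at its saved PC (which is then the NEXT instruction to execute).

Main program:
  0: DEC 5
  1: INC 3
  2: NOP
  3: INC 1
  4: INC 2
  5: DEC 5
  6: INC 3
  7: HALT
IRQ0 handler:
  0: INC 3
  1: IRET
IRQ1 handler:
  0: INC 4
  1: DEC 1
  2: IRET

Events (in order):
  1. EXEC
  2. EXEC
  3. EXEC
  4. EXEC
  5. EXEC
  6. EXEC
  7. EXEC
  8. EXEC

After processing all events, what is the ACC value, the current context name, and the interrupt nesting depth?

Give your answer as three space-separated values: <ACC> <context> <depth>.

Event 1 (EXEC): [MAIN] PC=0: DEC 5 -> ACC=-5
Event 2 (EXEC): [MAIN] PC=1: INC 3 -> ACC=-2
Event 3 (EXEC): [MAIN] PC=2: NOP
Event 4 (EXEC): [MAIN] PC=3: INC 1 -> ACC=-1
Event 5 (EXEC): [MAIN] PC=4: INC 2 -> ACC=1
Event 6 (EXEC): [MAIN] PC=5: DEC 5 -> ACC=-4
Event 7 (EXEC): [MAIN] PC=6: INC 3 -> ACC=-1
Event 8 (EXEC): [MAIN] PC=7: HALT

Answer: -1 MAIN 0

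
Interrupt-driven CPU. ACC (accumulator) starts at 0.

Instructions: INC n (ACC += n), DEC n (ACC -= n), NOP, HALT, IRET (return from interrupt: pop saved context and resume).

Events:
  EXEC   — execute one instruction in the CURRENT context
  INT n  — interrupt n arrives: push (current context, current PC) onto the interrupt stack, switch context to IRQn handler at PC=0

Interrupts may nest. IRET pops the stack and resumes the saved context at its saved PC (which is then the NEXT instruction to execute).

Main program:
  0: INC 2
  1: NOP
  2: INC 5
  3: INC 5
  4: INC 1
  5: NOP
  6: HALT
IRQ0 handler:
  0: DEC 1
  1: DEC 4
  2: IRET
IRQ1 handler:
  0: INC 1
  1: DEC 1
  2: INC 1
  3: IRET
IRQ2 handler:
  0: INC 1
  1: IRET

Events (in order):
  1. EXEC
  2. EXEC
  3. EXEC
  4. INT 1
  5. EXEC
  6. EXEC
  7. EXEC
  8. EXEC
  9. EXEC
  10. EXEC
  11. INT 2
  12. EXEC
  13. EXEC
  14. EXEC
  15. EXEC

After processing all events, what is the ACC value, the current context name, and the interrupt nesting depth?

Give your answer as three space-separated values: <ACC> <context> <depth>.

Event 1 (EXEC): [MAIN] PC=0: INC 2 -> ACC=2
Event 2 (EXEC): [MAIN] PC=1: NOP
Event 3 (EXEC): [MAIN] PC=2: INC 5 -> ACC=7
Event 4 (INT 1): INT 1 arrives: push (MAIN, PC=3), enter IRQ1 at PC=0 (depth now 1)
Event 5 (EXEC): [IRQ1] PC=0: INC 1 -> ACC=8
Event 6 (EXEC): [IRQ1] PC=1: DEC 1 -> ACC=7
Event 7 (EXEC): [IRQ1] PC=2: INC 1 -> ACC=8
Event 8 (EXEC): [IRQ1] PC=3: IRET -> resume MAIN at PC=3 (depth now 0)
Event 9 (EXEC): [MAIN] PC=3: INC 5 -> ACC=13
Event 10 (EXEC): [MAIN] PC=4: INC 1 -> ACC=14
Event 11 (INT 2): INT 2 arrives: push (MAIN, PC=5), enter IRQ2 at PC=0 (depth now 1)
Event 12 (EXEC): [IRQ2] PC=0: INC 1 -> ACC=15
Event 13 (EXEC): [IRQ2] PC=1: IRET -> resume MAIN at PC=5 (depth now 0)
Event 14 (EXEC): [MAIN] PC=5: NOP
Event 15 (EXEC): [MAIN] PC=6: HALT

Answer: 15 MAIN 0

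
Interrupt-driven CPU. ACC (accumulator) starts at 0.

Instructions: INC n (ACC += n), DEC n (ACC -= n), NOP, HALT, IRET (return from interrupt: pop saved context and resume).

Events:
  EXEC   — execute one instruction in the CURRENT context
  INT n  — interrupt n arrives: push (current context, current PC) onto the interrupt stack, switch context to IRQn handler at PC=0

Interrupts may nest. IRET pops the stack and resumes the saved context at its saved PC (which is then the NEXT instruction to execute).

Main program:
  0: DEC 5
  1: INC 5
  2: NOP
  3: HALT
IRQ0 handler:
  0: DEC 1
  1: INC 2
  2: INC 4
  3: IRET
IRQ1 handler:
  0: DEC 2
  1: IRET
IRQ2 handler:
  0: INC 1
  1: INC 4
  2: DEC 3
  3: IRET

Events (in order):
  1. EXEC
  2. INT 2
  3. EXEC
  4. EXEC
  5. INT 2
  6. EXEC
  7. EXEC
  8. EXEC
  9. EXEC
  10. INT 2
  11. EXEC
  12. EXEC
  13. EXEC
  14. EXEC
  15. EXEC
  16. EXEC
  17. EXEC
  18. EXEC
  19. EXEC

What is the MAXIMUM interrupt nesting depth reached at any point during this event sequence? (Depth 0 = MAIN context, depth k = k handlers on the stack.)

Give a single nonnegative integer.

Event 1 (EXEC): [MAIN] PC=0: DEC 5 -> ACC=-5 [depth=0]
Event 2 (INT 2): INT 2 arrives: push (MAIN, PC=1), enter IRQ2 at PC=0 (depth now 1) [depth=1]
Event 3 (EXEC): [IRQ2] PC=0: INC 1 -> ACC=-4 [depth=1]
Event 4 (EXEC): [IRQ2] PC=1: INC 4 -> ACC=0 [depth=1]
Event 5 (INT 2): INT 2 arrives: push (IRQ2, PC=2), enter IRQ2 at PC=0 (depth now 2) [depth=2]
Event 6 (EXEC): [IRQ2] PC=0: INC 1 -> ACC=1 [depth=2]
Event 7 (EXEC): [IRQ2] PC=1: INC 4 -> ACC=5 [depth=2]
Event 8 (EXEC): [IRQ2] PC=2: DEC 3 -> ACC=2 [depth=2]
Event 9 (EXEC): [IRQ2] PC=3: IRET -> resume IRQ2 at PC=2 (depth now 1) [depth=1]
Event 10 (INT 2): INT 2 arrives: push (IRQ2, PC=2), enter IRQ2 at PC=0 (depth now 2) [depth=2]
Event 11 (EXEC): [IRQ2] PC=0: INC 1 -> ACC=3 [depth=2]
Event 12 (EXEC): [IRQ2] PC=1: INC 4 -> ACC=7 [depth=2]
Event 13 (EXEC): [IRQ2] PC=2: DEC 3 -> ACC=4 [depth=2]
Event 14 (EXEC): [IRQ2] PC=3: IRET -> resume IRQ2 at PC=2 (depth now 1) [depth=1]
Event 15 (EXEC): [IRQ2] PC=2: DEC 3 -> ACC=1 [depth=1]
Event 16 (EXEC): [IRQ2] PC=3: IRET -> resume MAIN at PC=1 (depth now 0) [depth=0]
Event 17 (EXEC): [MAIN] PC=1: INC 5 -> ACC=6 [depth=0]
Event 18 (EXEC): [MAIN] PC=2: NOP [depth=0]
Event 19 (EXEC): [MAIN] PC=3: HALT [depth=0]
Max depth observed: 2

Answer: 2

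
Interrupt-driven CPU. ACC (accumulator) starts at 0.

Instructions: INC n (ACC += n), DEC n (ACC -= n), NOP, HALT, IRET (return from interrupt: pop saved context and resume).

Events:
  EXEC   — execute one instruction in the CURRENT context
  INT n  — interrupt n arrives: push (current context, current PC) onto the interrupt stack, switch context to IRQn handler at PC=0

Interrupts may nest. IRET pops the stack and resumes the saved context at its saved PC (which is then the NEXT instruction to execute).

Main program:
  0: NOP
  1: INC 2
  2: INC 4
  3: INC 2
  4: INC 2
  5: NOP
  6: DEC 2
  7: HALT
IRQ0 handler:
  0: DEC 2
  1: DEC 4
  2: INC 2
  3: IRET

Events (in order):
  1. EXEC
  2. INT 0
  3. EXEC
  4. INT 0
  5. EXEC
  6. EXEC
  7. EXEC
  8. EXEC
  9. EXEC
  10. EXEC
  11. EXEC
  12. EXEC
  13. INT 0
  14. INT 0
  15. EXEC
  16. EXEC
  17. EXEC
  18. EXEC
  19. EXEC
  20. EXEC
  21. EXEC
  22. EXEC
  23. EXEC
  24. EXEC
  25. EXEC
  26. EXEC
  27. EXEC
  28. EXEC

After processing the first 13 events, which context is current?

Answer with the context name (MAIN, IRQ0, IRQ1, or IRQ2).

Answer: IRQ0

Derivation:
Event 1 (EXEC): [MAIN] PC=0: NOP
Event 2 (INT 0): INT 0 arrives: push (MAIN, PC=1), enter IRQ0 at PC=0 (depth now 1)
Event 3 (EXEC): [IRQ0] PC=0: DEC 2 -> ACC=-2
Event 4 (INT 0): INT 0 arrives: push (IRQ0, PC=1), enter IRQ0 at PC=0 (depth now 2)
Event 5 (EXEC): [IRQ0] PC=0: DEC 2 -> ACC=-4
Event 6 (EXEC): [IRQ0] PC=1: DEC 4 -> ACC=-8
Event 7 (EXEC): [IRQ0] PC=2: INC 2 -> ACC=-6
Event 8 (EXEC): [IRQ0] PC=3: IRET -> resume IRQ0 at PC=1 (depth now 1)
Event 9 (EXEC): [IRQ0] PC=1: DEC 4 -> ACC=-10
Event 10 (EXEC): [IRQ0] PC=2: INC 2 -> ACC=-8
Event 11 (EXEC): [IRQ0] PC=3: IRET -> resume MAIN at PC=1 (depth now 0)
Event 12 (EXEC): [MAIN] PC=1: INC 2 -> ACC=-6
Event 13 (INT 0): INT 0 arrives: push (MAIN, PC=2), enter IRQ0 at PC=0 (depth now 1)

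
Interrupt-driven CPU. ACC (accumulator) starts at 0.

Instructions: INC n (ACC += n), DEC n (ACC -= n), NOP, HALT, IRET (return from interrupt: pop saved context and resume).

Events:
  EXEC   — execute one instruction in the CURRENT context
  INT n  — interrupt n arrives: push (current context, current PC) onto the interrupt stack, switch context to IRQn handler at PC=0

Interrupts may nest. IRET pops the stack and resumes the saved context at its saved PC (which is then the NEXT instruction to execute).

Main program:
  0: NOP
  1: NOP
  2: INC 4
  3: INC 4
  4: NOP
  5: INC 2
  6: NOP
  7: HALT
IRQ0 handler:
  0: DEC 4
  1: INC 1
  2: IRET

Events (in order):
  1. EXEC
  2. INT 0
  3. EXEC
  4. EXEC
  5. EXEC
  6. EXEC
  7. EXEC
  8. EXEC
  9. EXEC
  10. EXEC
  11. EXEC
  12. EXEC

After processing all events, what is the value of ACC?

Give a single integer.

Answer: 7

Derivation:
Event 1 (EXEC): [MAIN] PC=0: NOP
Event 2 (INT 0): INT 0 arrives: push (MAIN, PC=1), enter IRQ0 at PC=0 (depth now 1)
Event 3 (EXEC): [IRQ0] PC=0: DEC 4 -> ACC=-4
Event 4 (EXEC): [IRQ0] PC=1: INC 1 -> ACC=-3
Event 5 (EXEC): [IRQ0] PC=2: IRET -> resume MAIN at PC=1 (depth now 0)
Event 6 (EXEC): [MAIN] PC=1: NOP
Event 7 (EXEC): [MAIN] PC=2: INC 4 -> ACC=1
Event 8 (EXEC): [MAIN] PC=3: INC 4 -> ACC=5
Event 9 (EXEC): [MAIN] PC=4: NOP
Event 10 (EXEC): [MAIN] PC=5: INC 2 -> ACC=7
Event 11 (EXEC): [MAIN] PC=6: NOP
Event 12 (EXEC): [MAIN] PC=7: HALT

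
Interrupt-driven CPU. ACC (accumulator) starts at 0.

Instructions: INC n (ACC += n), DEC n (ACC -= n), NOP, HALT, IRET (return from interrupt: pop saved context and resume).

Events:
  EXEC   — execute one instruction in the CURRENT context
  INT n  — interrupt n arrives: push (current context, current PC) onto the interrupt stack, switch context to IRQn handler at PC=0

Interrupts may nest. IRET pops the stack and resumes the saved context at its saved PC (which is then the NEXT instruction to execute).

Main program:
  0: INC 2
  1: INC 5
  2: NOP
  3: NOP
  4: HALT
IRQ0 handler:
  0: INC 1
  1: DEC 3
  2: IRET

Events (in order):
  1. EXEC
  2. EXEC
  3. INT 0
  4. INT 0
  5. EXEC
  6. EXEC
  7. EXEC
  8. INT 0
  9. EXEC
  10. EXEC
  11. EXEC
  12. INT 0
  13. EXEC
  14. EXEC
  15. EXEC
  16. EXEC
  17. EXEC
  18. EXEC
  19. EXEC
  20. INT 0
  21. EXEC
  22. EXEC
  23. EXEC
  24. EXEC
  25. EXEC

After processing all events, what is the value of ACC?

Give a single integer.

Answer: -3

Derivation:
Event 1 (EXEC): [MAIN] PC=0: INC 2 -> ACC=2
Event 2 (EXEC): [MAIN] PC=1: INC 5 -> ACC=7
Event 3 (INT 0): INT 0 arrives: push (MAIN, PC=2), enter IRQ0 at PC=0 (depth now 1)
Event 4 (INT 0): INT 0 arrives: push (IRQ0, PC=0), enter IRQ0 at PC=0 (depth now 2)
Event 5 (EXEC): [IRQ0] PC=0: INC 1 -> ACC=8
Event 6 (EXEC): [IRQ0] PC=1: DEC 3 -> ACC=5
Event 7 (EXEC): [IRQ0] PC=2: IRET -> resume IRQ0 at PC=0 (depth now 1)
Event 8 (INT 0): INT 0 arrives: push (IRQ0, PC=0), enter IRQ0 at PC=0 (depth now 2)
Event 9 (EXEC): [IRQ0] PC=0: INC 1 -> ACC=6
Event 10 (EXEC): [IRQ0] PC=1: DEC 3 -> ACC=3
Event 11 (EXEC): [IRQ0] PC=2: IRET -> resume IRQ0 at PC=0 (depth now 1)
Event 12 (INT 0): INT 0 arrives: push (IRQ0, PC=0), enter IRQ0 at PC=0 (depth now 2)
Event 13 (EXEC): [IRQ0] PC=0: INC 1 -> ACC=4
Event 14 (EXEC): [IRQ0] PC=1: DEC 3 -> ACC=1
Event 15 (EXEC): [IRQ0] PC=2: IRET -> resume IRQ0 at PC=0 (depth now 1)
Event 16 (EXEC): [IRQ0] PC=0: INC 1 -> ACC=2
Event 17 (EXEC): [IRQ0] PC=1: DEC 3 -> ACC=-1
Event 18 (EXEC): [IRQ0] PC=2: IRET -> resume MAIN at PC=2 (depth now 0)
Event 19 (EXEC): [MAIN] PC=2: NOP
Event 20 (INT 0): INT 0 arrives: push (MAIN, PC=3), enter IRQ0 at PC=0 (depth now 1)
Event 21 (EXEC): [IRQ0] PC=0: INC 1 -> ACC=0
Event 22 (EXEC): [IRQ0] PC=1: DEC 3 -> ACC=-3
Event 23 (EXEC): [IRQ0] PC=2: IRET -> resume MAIN at PC=3 (depth now 0)
Event 24 (EXEC): [MAIN] PC=3: NOP
Event 25 (EXEC): [MAIN] PC=4: HALT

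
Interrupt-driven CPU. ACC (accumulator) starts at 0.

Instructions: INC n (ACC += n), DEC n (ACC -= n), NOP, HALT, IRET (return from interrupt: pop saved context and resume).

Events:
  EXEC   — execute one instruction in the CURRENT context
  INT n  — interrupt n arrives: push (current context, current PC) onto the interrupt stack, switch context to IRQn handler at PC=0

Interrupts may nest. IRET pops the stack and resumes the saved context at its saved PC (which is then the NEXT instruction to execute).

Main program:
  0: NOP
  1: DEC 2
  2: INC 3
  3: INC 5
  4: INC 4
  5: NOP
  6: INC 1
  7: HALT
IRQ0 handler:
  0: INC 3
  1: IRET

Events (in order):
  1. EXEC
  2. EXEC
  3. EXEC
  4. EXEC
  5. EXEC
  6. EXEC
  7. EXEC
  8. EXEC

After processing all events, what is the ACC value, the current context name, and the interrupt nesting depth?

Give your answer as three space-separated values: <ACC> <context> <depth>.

Answer: 11 MAIN 0

Derivation:
Event 1 (EXEC): [MAIN] PC=0: NOP
Event 2 (EXEC): [MAIN] PC=1: DEC 2 -> ACC=-2
Event 3 (EXEC): [MAIN] PC=2: INC 3 -> ACC=1
Event 4 (EXEC): [MAIN] PC=3: INC 5 -> ACC=6
Event 5 (EXEC): [MAIN] PC=4: INC 4 -> ACC=10
Event 6 (EXEC): [MAIN] PC=5: NOP
Event 7 (EXEC): [MAIN] PC=6: INC 1 -> ACC=11
Event 8 (EXEC): [MAIN] PC=7: HALT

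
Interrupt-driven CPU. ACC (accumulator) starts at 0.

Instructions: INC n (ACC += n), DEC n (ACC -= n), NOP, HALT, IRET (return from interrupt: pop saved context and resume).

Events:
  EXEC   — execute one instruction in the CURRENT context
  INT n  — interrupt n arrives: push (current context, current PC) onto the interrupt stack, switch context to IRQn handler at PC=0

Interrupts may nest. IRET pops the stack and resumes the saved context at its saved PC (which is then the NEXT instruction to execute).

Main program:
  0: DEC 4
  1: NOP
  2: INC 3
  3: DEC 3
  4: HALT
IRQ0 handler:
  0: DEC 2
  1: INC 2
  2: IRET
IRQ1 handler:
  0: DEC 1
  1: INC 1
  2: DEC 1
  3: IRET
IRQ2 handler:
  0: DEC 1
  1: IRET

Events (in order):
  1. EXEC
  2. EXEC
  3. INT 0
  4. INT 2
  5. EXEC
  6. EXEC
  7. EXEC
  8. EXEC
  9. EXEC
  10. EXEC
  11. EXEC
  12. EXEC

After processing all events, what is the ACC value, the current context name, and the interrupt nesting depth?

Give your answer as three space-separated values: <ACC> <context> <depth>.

Event 1 (EXEC): [MAIN] PC=0: DEC 4 -> ACC=-4
Event 2 (EXEC): [MAIN] PC=1: NOP
Event 3 (INT 0): INT 0 arrives: push (MAIN, PC=2), enter IRQ0 at PC=0 (depth now 1)
Event 4 (INT 2): INT 2 arrives: push (IRQ0, PC=0), enter IRQ2 at PC=0 (depth now 2)
Event 5 (EXEC): [IRQ2] PC=0: DEC 1 -> ACC=-5
Event 6 (EXEC): [IRQ2] PC=1: IRET -> resume IRQ0 at PC=0 (depth now 1)
Event 7 (EXEC): [IRQ0] PC=0: DEC 2 -> ACC=-7
Event 8 (EXEC): [IRQ0] PC=1: INC 2 -> ACC=-5
Event 9 (EXEC): [IRQ0] PC=2: IRET -> resume MAIN at PC=2 (depth now 0)
Event 10 (EXEC): [MAIN] PC=2: INC 3 -> ACC=-2
Event 11 (EXEC): [MAIN] PC=3: DEC 3 -> ACC=-5
Event 12 (EXEC): [MAIN] PC=4: HALT

Answer: -5 MAIN 0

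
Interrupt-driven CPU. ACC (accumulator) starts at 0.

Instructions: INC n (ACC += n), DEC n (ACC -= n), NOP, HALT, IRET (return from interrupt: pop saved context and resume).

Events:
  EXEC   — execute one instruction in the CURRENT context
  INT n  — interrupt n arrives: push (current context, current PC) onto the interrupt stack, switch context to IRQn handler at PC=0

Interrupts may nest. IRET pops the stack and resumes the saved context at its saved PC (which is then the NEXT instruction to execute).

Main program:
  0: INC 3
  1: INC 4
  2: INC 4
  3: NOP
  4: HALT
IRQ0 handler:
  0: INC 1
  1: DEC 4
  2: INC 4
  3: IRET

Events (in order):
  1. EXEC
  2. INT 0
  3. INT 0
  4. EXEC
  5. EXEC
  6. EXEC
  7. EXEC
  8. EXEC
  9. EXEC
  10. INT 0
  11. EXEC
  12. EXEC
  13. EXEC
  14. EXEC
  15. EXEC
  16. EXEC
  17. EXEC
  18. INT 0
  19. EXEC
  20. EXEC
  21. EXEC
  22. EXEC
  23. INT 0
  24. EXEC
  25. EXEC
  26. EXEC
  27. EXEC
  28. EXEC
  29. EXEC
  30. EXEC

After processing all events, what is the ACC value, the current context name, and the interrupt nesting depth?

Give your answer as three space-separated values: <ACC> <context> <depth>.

Event 1 (EXEC): [MAIN] PC=0: INC 3 -> ACC=3
Event 2 (INT 0): INT 0 arrives: push (MAIN, PC=1), enter IRQ0 at PC=0 (depth now 1)
Event 3 (INT 0): INT 0 arrives: push (IRQ0, PC=0), enter IRQ0 at PC=0 (depth now 2)
Event 4 (EXEC): [IRQ0] PC=0: INC 1 -> ACC=4
Event 5 (EXEC): [IRQ0] PC=1: DEC 4 -> ACC=0
Event 6 (EXEC): [IRQ0] PC=2: INC 4 -> ACC=4
Event 7 (EXEC): [IRQ0] PC=3: IRET -> resume IRQ0 at PC=0 (depth now 1)
Event 8 (EXEC): [IRQ0] PC=0: INC 1 -> ACC=5
Event 9 (EXEC): [IRQ0] PC=1: DEC 4 -> ACC=1
Event 10 (INT 0): INT 0 arrives: push (IRQ0, PC=2), enter IRQ0 at PC=0 (depth now 2)
Event 11 (EXEC): [IRQ0] PC=0: INC 1 -> ACC=2
Event 12 (EXEC): [IRQ0] PC=1: DEC 4 -> ACC=-2
Event 13 (EXEC): [IRQ0] PC=2: INC 4 -> ACC=2
Event 14 (EXEC): [IRQ0] PC=3: IRET -> resume IRQ0 at PC=2 (depth now 1)
Event 15 (EXEC): [IRQ0] PC=2: INC 4 -> ACC=6
Event 16 (EXEC): [IRQ0] PC=3: IRET -> resume MAIN at PC=1 (depth now 0)
Event 17 (EXEC): [MAIN] PC=1: INC 4 -> ACC=10
Event 18 (INT 0): INT 0 arrives: push (MAIN, PC=2), enter IRQ0 at PC=0 (depth now 1)
Event 19 (EXEC): [IRQ0] PC=0: INC 1 -> ACC=11
Event 20 (EXEC): [IRQ0] PC=1: DEC 4 -> ACC=7
Event 21 (EXEC): [IRQ0] PC=2: INC 4 -> ACC=11
Event 22 (EXEC): [IRQ0] PC=3: IRET -> resume MAIN at PC=2 (depth now 0)
Event 23 (INT 0): INT 0 arrives: push (MAIN, PC=2), enter IRQ0 at PC=0 (depth now 1)
Event 24 (EXEC): [IRQ0] PC=0: INC 1 -> ACC=12
Event 25 (EXEC): [IRQ0] PC=1: DEC 4 -> ACC=8
Event 26 (EXEC): [IRQ0] PC=2: INC 4 -> ACC=12
Event 27 (EXEC): [IRQ0] PC=3: IRET -> resume MAIN at PC=2 (depth now 0)
Event 28 (EXEC): [MAIN] PC=2: INC 4 -> ACC=16
Event 29 (EXEC): [MAIN] PC=3: NOP
Event 30 (EXEC): [MAIN] PC=4: HALT

Answer: 16 MAIN 0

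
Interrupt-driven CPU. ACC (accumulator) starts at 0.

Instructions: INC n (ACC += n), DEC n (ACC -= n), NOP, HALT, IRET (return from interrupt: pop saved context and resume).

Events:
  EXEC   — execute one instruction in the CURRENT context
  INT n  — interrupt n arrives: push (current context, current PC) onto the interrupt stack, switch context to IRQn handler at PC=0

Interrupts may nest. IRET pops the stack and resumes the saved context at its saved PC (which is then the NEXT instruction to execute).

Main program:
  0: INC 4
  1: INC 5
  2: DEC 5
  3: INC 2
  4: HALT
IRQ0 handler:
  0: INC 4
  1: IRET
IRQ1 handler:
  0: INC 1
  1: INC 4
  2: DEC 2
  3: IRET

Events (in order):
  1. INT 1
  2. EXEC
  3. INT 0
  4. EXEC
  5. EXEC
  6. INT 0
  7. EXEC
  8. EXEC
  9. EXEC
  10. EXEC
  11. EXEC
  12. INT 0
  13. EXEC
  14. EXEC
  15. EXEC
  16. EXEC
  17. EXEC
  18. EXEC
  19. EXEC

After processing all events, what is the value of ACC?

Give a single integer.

Event 1 (INT 1): INT 1 arrives: push (MAIN, PC=0), enter IRQ1 at PC=0 (depth now 1)
Event 2 (EXEC): [IRQ1] PC=0: INC 1 -> ACC=1
Event 3 (INT 0): INT 0 arrives: push (IRQ1, PC=1), enter IRQ0 at PC=0 (depth now 2)
Event 4 (EXEC): [IRQ0] PC=0: INC 4 -> ACC=5
Event 5 (EXEC): [IRQ0] PC=1: IRET -> resume IRQ1 at PC=1 (depth now 1)
Event 6 (INT 0): INT 0 arrives: push (IRQ1, PC=1), enter IRQ0 at PC=0 (depth now 2)
Event 7 (EXEC): [IRQ0] PC=0: INC 4 -> ACC=9
Event 8 (EXEC): [IRQ0] PC=1: IRET -> resume IRQ1 at PC=1 (depth now 1)
Event 9 (EXEC): [IRQ1] PC=1: INC 4 -> ACC=13
Event 10 (EXEC): [IRQ1] PC=2: DEC 2 -> ACC=11
Event 11 (EXEC): [IRQ1] PC=3: IRET -> resume MAIN at PC=0 (depth now 0)
Event 12 (INT 0): INT 0 arrives: push (MAIN, PC=0), enter IRQ0 at PC=0 (depth now 1)
Event 13 (EXEC): [IRQ0] PC=0: INC 4 -> ACC=15
Event 14 (EXEC): [IRQ0] PC=1: IRET -> resume MAIN at PC=0 (depth now 0)
Event 15 (EXEC): [MAIN] PC=0: INC 4 -> ACC=19
Event 16 (EXEC): [MAIN] PC=1: INC 5 -> ACC=24
Event 17 (EXEC): [MAIN] PC=2: DEC 5 -> ACC=19
Event 18 (EXEC): [MAIN] PC=3: INC 2 -> ACC=21
Event 19 (EXEC): [MAIN] PC=4: HALT

Answer: 21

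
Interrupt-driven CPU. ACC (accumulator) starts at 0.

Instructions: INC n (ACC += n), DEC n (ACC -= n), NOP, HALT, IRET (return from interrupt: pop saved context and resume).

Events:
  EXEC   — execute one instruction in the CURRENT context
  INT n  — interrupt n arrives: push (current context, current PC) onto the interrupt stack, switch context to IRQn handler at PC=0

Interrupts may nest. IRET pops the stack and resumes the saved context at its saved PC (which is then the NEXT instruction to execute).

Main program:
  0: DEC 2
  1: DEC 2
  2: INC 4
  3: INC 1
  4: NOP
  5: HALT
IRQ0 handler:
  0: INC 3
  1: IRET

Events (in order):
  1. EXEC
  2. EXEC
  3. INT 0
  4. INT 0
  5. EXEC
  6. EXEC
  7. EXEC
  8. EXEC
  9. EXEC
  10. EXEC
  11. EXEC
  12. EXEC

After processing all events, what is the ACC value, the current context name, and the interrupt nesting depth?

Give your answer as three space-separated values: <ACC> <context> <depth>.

Answer: 7 MAIN 0

Derivation:
Event 1 (EXEC): [MAIN] PC=0: DEC 2 -> ACC=-2
Event 2 (EXEC): [MAIN] PC=1: DEC 2 -> ACC=-4
Event 3 (INT 0): INT 0 arrives: push (MAIN, PC=2), enter IRQ0 at PC=0 (depth now 1)
Event 4 (INT 0): INT 0 arrives: push (IRQ0, PC=0), enter IRQ0 at PC=0 (depth now 2)
Event 5 (EXEC): [IRQ0] PC=0: INC 3 -> ACC=-1
Event 6 (EXEC): [IRQ0] PC=1: IRET -> resume IRQ0 at PC=0 (depth now 1)
Event 7 (EXEC): [IRQ0] PC=0: INC 3 -> ACC=2
Event 8 (EXEC): [IRQ0] PC=1: IRET -> resume MAIN at PC=2 (depth now 0)
Event 9 (EXEC): [MAIN] PC=2: INC 4 -> ACC=6
Event 10 (EXEC): [MAIN] PC=3: INC 1 -> ACC=7
Event 11 (EXEC): [MAIN] PC=4: NOP
Event 12 (EXEC): [MAIN] PC=5: HALT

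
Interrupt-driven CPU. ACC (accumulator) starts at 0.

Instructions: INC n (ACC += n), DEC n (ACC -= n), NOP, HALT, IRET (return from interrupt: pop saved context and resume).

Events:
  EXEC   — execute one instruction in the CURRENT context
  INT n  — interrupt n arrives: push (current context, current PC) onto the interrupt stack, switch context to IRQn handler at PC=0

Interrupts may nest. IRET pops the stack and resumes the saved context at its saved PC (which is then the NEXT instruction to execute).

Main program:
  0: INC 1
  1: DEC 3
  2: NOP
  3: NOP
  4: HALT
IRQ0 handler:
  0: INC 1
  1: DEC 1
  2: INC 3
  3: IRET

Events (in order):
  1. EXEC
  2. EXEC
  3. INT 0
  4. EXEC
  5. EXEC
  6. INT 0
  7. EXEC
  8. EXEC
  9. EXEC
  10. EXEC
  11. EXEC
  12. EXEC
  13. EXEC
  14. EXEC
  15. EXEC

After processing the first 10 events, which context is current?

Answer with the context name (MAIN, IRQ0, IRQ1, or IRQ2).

Event 1 (EXEC): [MAIN] PC=0: INC 1 -> ACC=1
Event 2 (EXEC): [MAIN] PC=1: DEC 3 -> ACC=-2
Event 3 (INT 0): INT 0 arrives: push (MAIN, PC=2), enter IRQ0 at PC=0 (depth now 1)
Event 4 (EXEC): [IRQ0] PC=0: INC 1 -> ACC=-1
Event 5 (EXEC): [IRQ0] PC=1: DEC 1 -> ACC=-2
Event 6 (INT 0): INT 0 arrives: push (IRQ0, PC=2), enter IRQ0 at PC=0 (depth now 2)
Event 7 (EXEC): [IRQ0] PC=0: INC 1 -> ACC=-1
Event 8 (EXEC): [IRQ0] PC=1: DEC 1 -> ACC=-2
Event 9 (EXEC): [IRQ0] PC=2: INC 3 -> ACC=1
Event 10 (EXEC): [IRQ0] PC=3: IRET -> resume IRQ0 at PC=2 (depth now 1)

Answer: IRQ0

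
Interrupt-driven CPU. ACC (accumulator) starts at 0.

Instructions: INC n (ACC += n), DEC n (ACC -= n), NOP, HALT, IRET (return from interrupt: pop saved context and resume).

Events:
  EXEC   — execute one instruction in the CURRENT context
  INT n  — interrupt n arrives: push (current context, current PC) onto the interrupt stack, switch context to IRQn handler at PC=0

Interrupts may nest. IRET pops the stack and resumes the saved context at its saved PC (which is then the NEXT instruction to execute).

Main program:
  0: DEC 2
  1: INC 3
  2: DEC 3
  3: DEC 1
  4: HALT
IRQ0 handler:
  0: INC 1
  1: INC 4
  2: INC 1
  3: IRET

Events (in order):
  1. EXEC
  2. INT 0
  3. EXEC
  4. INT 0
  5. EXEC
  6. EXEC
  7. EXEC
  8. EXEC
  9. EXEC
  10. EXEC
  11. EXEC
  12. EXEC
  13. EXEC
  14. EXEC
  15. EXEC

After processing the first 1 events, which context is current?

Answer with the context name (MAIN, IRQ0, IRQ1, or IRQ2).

Answer: MAIN

Derivation:
Event 1 (EXEC): [MAIN] PC=0: DEC 2 -> ACC=-2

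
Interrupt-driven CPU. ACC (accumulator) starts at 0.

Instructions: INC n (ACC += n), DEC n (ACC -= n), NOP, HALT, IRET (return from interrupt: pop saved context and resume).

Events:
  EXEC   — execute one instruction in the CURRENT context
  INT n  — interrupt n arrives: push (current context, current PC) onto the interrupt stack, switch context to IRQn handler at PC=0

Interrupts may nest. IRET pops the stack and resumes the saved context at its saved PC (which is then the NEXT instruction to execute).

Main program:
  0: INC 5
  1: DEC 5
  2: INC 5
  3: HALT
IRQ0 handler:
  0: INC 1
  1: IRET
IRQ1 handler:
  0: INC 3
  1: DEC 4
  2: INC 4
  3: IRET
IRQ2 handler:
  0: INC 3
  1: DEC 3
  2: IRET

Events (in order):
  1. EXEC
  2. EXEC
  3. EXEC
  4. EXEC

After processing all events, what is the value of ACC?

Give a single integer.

Answer: 5

Derivation:
Event 1 (EXEC): [MAIN] PC=0: INC 5 -> ACC=5
Event 2 (EXEC): [MAIN] PC=1: DEC 5 -> ACC=0
Event 3 (EXEC): [MAIN] PC=2: INC 5 -> ACC=5
Event 4 (EXEC): [MAIN] PC=3: HALT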